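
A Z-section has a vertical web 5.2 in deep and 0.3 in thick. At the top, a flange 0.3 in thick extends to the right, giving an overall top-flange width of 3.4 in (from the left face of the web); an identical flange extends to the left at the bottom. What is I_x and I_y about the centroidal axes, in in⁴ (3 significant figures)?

Split into non-overlapping primitives; take the origin at the lower-left of the bounding box.
Web: 0.3 × 5.2, A = 1.56 in², y = 2.6 in, Ī = 3.5152 in⁴.
Top flange (beyond web): 3.1 × 0.3, A = 0.93 in², y = 5.05 in, Ī = 0.006975 in⁴.
Bottom flange (beyond web): 3.1 × 0.3, A = 0.93 in², y = 0.15 in, Ī = 0.006975 in⁴.
Centroid: ȳ = ΣA·y / ΣA = 2.6 in.
Transfer each piece to the centroidal x-axis using Ī + A·d² with d = y − 2.6:
  web: d = 0 in → contributes +3.5152 in⁴
  top flange (beyond web): d = 2.45 in → contributes +5.5893 in⁴
  bottom flange (beyond web): d = -2.45 in → contributes +5.5893 in⁴
Total I = 14.694 in⁴.
For the y-axis: x̄ = 3.25 in.
Repeating about the centroidal y-axis gives I_y = 6.8767 in⁴.

I_x ≈ 14.7 in⁴, I_y ≈ 6.88 in⁴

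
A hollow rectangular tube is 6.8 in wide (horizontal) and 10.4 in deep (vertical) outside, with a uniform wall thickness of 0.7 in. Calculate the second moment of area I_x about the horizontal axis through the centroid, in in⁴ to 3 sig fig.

Split into non-overlapping primitives; take the origin at the lower-left of the bounding box.
Outer rectangle: 6.8 × 10.4, A = 70.72 in², y = 5.2 in, Ī = 637.42 in⁴.
Inner void (subtracted): 5.4 × 9, A = 48.6 in², y = 5.2 in, Ī = 328.05 in⁴.
By symmetry the centroid is at mid-height, ȳ = 5.2 in.
All pieces are centred on the horizontal axis through the centroid, so I = ΣĪ (holes subtracted) = 309.37 in⁴.

I_x ≈ 309 in⁴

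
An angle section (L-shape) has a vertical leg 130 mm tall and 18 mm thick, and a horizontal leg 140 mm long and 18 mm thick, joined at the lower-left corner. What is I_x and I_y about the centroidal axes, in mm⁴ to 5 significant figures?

Treat the section as a set of non-overlapping primitives; coordinates are from the bounding-box lower-left.
Vertical leg: 18 × 130, A = 2 340 mm², y = 65 mm, Ī = 3 295 500 mm⁴.
Horizontal leg (remainder): 122 × 18, A = 2 196 mm², y = 9 mm, Ī = 59 292 mm⁴.
Centroid: ȳ = ΣA·y / ΣA = 37.88889 mm.
Transfer each piece to the centroidal x-axis using Ī + A·d² with d = y − 37.88889:
  vertical leg: d = 27.11111 mm → contributes +5 015 429 mm⁴
  horizontal leg (remainder): d = -28.88889 mm → contributes +1 892 003 mm⁴
Total I = 6 907 432 mm⁴.
For the y-axis: x̄ = 42.88889 mm.
Repeating about the centroidal y-axis gives I_y = 8 337 952 mm⁴.

I_x ≈ 6.9074 × 10⁶ mm⁴, I_y ≈ 8.3380 × 10⁶ mm⁴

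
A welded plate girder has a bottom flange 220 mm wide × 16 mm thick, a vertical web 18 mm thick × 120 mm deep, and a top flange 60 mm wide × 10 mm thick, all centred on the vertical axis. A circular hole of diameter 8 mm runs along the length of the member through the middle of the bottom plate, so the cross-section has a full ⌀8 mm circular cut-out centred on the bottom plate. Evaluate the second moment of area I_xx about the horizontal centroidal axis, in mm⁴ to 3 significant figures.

Treat the section as a set of non-overlapping primitives; coordinates are from the bounding-box lower-left.
Bottom plate: 220 × 16, A = 3 520 mm², y = 8 mm, Ī = 75 093 mm⁴.
Web plate: 18 × 120, A = 2 160 mm², y = 76 mm, Ī = 2 592 000 mm⁴.
Top plate: 60 × 10, A = 600 mm², y = 141 mm, Ī = 5 000 mm⁴.
Hole (subtracted): ⌀8, A = 50.265 mm², y = 8 mm, Ī = 201.06 mm⁴.
Centroid: ȳ = ΣA·y / ΣA = 44.387 mm.
Transfer each piece to the horizontal centroidal axis using Ī + A·d² with d = y − 44.387:
  bottom plate: d = -36.387 mm → contributes +4 735 566 mm⁴
  web plate: d = 31.613 mm → contributes +4 750 694 mm⁴
  top plate: d = 96.613 mm → contributes +5 605 468 mm⁴
  hole: d = -36.387 mm → contributes −66 752 mm⁴
Total I = 15 024 976 mm⁴.

I_xx ≈ 1.50 × 10⁷ mm⁴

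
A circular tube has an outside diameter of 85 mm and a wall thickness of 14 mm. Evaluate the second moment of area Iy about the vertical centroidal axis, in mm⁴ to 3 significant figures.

Decompose the section into non-overlapping parts with the origin at the bottom-left of its bounding rectangle.
Outer circle: ⌀85, A = 5674.5 mm², x = 42.5 mm, Ī = 2 562 392 mm⁴.
Bore (subtracted): ⌀57, A = 2551.8 mm², x = 42.5 mm, Ī = 518 166 mm⁴.
By symmetry the centroid is at mid-width, x̄ = 42.5 mm.
All pieces are centred on the vertical centroidal axis, so I = ΣĪ (holes subtracted) = 2 044 226 mm⁴.

Iy ≈ 2.04 × 10⁶ mm⁴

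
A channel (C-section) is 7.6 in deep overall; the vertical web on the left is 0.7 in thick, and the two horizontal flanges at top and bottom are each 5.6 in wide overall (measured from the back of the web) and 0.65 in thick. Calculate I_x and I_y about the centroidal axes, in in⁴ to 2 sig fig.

Decompose the section into non-overlapping parts with the origin at the bottom-left of its bounding rectangle.
Web: 0.7 × 7.6, A = 5.32 in², y = 3.8 in, Ī = 25.61 in⁴.
Top flange (beyond web): 4.9 × 0.65, A = 3.185 in², y = 7.275 in, Ī = 0.1121 in⁴.
Bottom flange (beyond web): 4.9 × 0.65, A = 3.185 in², y = 0.325 in, Ī = 0.1121 in⁴.
By symmetry the centroid is at mid-height, ȳ = 3.8 in.
Transfer each piece to the centroidal x-axis using Ī + A·d² with d = y − 3.8:
  web: d = 0 in → contributes +25.61 in⁴
  top flange (beyond web): d = 3.475 in → contributes +38.57 in⁴
  bottom flange (beyond web): d = -3.475 in → contributes +38.57 in⁴
Total I = 102.8 in⁴.
For the y-axis: x̄ = 1.876 in.
Repeating about the centroidal y-axis gives I_y = 35.69 in⁴.

I_x ≈ 100 in⁴, I_y ≈ 36 in⁴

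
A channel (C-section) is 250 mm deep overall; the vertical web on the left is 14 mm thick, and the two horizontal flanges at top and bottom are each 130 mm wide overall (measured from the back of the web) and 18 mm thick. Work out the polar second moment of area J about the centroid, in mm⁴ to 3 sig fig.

Break the section into simple shapes (no overlaps), measuring from the bottom-left corner of the bounding box.
Web: 14 × 250, A = 3 500 mm², y = 125 mm, Ī = 18 229 167 mm⁴.
Top flange (beyond web): 116 × 18, A = 2 088 mm², y = 241 mm, Ī = 56 376 mm⁴.
Bottom flange (beyond web): 116 × 18, A = 2 088 mm², y = 9 mm, Ī = 56 376 mm⁴.
By symmetry the centroid is at mid-height, ȳ = 125 mm.
Transfer each piece to the centroidal x-axis using Ī + A·d² with d = y − 125:
  web: d = 0 mm → contributes +18 229 167 mm⁴
  top flange (beyond web): d = 116 mm → contributes +28 152 504 mm⁴
  bottom flange (beyond web): d = -116 mm → contributes +28 152 504 mm⁴
Total I = 74 534 175 mm⁴.
For the y-axis: x̄ = 42.362 mm.
Repeating about the centroidal y-axis gives I_y = 12 784 748 mm⁴.
Polar second moment: J = I_x + I_y = 87 318 923 mm⁴.

J ≈ 8.73 × 10⁷ mm⁴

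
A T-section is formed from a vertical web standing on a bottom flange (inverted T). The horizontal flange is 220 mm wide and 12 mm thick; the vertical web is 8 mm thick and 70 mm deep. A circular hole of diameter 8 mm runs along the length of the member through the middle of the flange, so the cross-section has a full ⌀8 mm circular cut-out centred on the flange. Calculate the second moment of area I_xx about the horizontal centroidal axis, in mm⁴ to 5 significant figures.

I_xx ≈ 1.0341 × 10⁶ mm⁴

Treat the section as a set of non-overlapping primitives; coordinates are from the bounding-box lower-left.
Flange: 220 × 12, A = 2 640 mm², y = 6 mm, Ī = 31 680 mm⁴.
Web: 8 × 70, A = 560 mm², y = 47 mm, Ī = 228666.7 mm⁴.
Hole (subtracted): ⌀8, A = 50.26548 mm², y = 6 mm, Ī = 201.0619 mm⁴.
Centroid: ȳ = ΣA·y / ΣA = 13.2895 mm.
Transfer each piece to the horizontal centroidal axis using Ī + A·d² with d = y − 13.2895:
  flange: d = -7.289503 mm → contributes +171961.3 mm⁴
  web: d = 33.7105 mm → contributes +865049.3 mm⁴
  hole: d = -7.289503 mm → contributes −2872.012 mm⁴
Total I = 1 034 139 mm⁴.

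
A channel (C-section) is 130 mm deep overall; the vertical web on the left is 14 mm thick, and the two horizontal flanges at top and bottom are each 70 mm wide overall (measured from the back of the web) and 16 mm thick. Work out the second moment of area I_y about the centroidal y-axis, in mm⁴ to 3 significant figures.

I_y ≈ 1.60 × 10⁶ mm⁴

Decompose the section into non-overlapping parts with the origin at the bottom-left of its bounding rectangle.
Web: 14 × 130, A = 1 820 mm², x = 7 mm, Ī = 29 727 mm⁴.
Top flange (beyond web): 56 × 16, A = 896 mm², x = 42 mm, Ī = 234 155 mm⁴.
Bottom flange (beyond web): 56 × 16, A = 896 mm², x = 42 mm, Ī = 234 155 mm⁴.
Centroid: x̄ = ΣA·x / ΣA = 24.364 mm.
Transfer each piece to the centroidal y-axis using Ī + A·d² with d = x − 24.364:
  web: d = -17.364 mm → contributes +578 494 mm⁴
  top flange (beyond web): d = 17.636 mm → contributes +512 825 mm⁴
  bottom flange (beyond web): d = 17.636 mm → contributes +512 825 mm⁴
Total I = 1 604 145 mm⁴.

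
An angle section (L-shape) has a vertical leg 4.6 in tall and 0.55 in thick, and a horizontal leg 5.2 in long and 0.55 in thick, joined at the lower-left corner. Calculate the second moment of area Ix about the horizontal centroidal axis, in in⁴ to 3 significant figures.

Decompose the section into non-overlapping parts with the origin at the bottom-left of its bounding rectangle.
Vertical leg: 0.55 × 4.6, A = 2.53 in², y = 2.3 in, Ī = 4.4612 in⁴.
Horizontal leg (remainder): 4.65 × 0.55, A = 2.5575 in², y = 0.275 in, Ī = 0.06447 in⁴.
Centroid: ȳ = ΣA·y / ΣA = 1.282 in.
Transfer each piece to the horizontal centroidal axis using Ī + A·d² with d = y − 1.282:
  vertical leg: d = 1.018 in → contributes +7.083 in⁴
  horizontal leg (remainder): d = -1.007 in → contributes +2.658 in⁴
Total I = 9.741 in⁴.

Ix ≈ 9.74 in⁴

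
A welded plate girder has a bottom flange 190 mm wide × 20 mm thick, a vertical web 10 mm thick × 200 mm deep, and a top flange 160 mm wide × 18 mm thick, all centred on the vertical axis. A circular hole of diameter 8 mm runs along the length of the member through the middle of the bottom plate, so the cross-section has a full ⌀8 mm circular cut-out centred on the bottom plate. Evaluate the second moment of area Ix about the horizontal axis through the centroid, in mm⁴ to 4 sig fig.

Ix ≈ 8.533 × 10⁷ mm⁴

Treat the section as a set of non-overlapping primitives; coordinates are from the bounding-box lower-left.
Bottom plate: 190 × 20, A = 3 800 mm², y = 10 mm, Ī = 126 667 mm⁴.
Web plate: 10 × 200, A = 2 000 mm², y = 120 mm, Ī = 6 666 667 mm⁴.
Top plate: 160 × 18, A = 2 880 mm², y = 229 mm, Ī = 77 760 mm⁴.
Hole (subtracted): ⌀8, A = 50.2655 mm², y = 10 mm, Ī = 201.062 mm⁴.
Centroid: ȳ = ΣA·y / ΣA = 108.58 mm.
Transfer each piece to the horizontal axis through the centroid using Ī + A·d² with d = y − 108.58:
  bottom plate: d = -98.5801 mm → contributes +37 055 196 mm⁴
  web plate: d = 11.4199 mm → contributes +6 927 495 mm⁴
  top plate: d = 120.42 mm → contributes +41 840 510 mm⁴
  hole: d = -98.5801 mm → contributes −488 683 mm⁴
Total I = 85 334 519 mm⁴.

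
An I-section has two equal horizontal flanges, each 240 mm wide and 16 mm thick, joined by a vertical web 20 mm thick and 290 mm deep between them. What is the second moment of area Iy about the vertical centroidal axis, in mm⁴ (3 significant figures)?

Decompose the section into non-overlapping parts with the origin at the bottom-left of its bounding rectangle.
Bottom flange: 240 × 16, A = 3 840 mm², x = 120 mm, Ī = 18 432 000 mm⁴.
Web: 20 × 290, A = 5 800 mm², x = 120 mm, Ī = 193 333 mm⁴.
Top flange: 240 × 16, A = 3 840 mm², x = 120 mm, Ī = 18 432 000 mm⁴.
By symmetry the centroid is at mid-width, x̄ = 120 mm.
All pieces are centred on the vertical centroidal axis, so I = ΣĪ = 37 057 333 mm⁴.

Iy ≈ 3.71 × 10⁷ mm⁴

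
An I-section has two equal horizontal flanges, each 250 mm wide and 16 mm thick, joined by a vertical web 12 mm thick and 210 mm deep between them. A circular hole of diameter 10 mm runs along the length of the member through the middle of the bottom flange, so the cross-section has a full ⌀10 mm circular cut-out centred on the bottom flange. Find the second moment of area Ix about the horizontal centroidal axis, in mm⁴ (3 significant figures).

Ix ≈ 1.11 × 10⁸ mm⁴

Decompose the section into non-overlapping parts with the origin at the bottom-left of its bounding rectangle.
Bottom flange: 250 × 16, A = 4 000 mm², y = 8 mm, Ī = 85 333 mm⁴.
Web: 12 × 210, A = 2 520 mm², y = 121 mm, Ī = 9 261 000 mm⁴.
Top flange: 250 × 16, A = 4 000 mm², y = 234 mm, Ī = 85 333 mm⁴.
Hole (subtracted): ⌀10, A = 78.54 mm², y = 8 mm, Ī = 490.87 mm⁴.
Centroid: ȳ = ΣA·y / ΣA = 121.85 mm.
Transfer each piece to the horizontal centroidal axis using Ī + A·d² with d = y − 121.85:
  bottom flange: d = -113.85 mm → contributes +51 932 602 mm⁴
  web: d = -0.84998 mm → contributes +9 262 821 mm⁴
  top flange: d = 112.15 mm → contributes +50 395 844 mm⁴
  hole: d = -113.85 mm → contributes −1 018 510 mm⁴
Total I = 110 572 757 mm⁴.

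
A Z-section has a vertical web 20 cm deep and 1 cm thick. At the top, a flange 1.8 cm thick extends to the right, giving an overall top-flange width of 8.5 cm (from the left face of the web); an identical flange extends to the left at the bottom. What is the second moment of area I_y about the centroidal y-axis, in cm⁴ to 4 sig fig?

Treat the section as a set of non-overlapping primitives; coordinates are from the bounding-box lower-left.
Web: 1 × 20, A = 20 cm², x = 8 cm, Ī = 1.66667 cm⁴.
Top flange (beyond web): 7.5 × 1.8, A = 13.5 cm², x = 12.25 cm, Ī = 63.2813 cm⁴.
Bottom flange (beyond web): 7.5 × 1.8, A = 13.5 cm², x = 3.75 cm, Ī = 63.2813 cm⁴.
Centroid: x̄ = ΣA·x / ΣA = 8 cm.
Transfer each piece to the centroidal y-axis using Ī + A·d² with d = x − 8:
  web: d = 0 cm → contributes +1.66667 cm⁴
  top flange (beyond web): d = 4.25 cm → contributes +307.125 cm⁴
  bottom flange (beyond web): d = -4.25 cm → contributes +307.125 cm⁴
Total I = 615.917 cm⁴.

I_y ≈ 615.9 cm⁴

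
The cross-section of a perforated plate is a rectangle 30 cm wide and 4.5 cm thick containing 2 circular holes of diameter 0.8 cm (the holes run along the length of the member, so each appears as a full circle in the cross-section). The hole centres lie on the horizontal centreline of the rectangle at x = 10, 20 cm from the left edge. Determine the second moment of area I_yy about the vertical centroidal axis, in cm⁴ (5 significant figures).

Break the section into simple shapes (no overlaps), measuring from the bottom-left corner of the bounding box.
Plate: 30 × 4.5, A = 135 cm², x = 15 cm, Ī = 10 125 cm⁴.
Hole 1 (subtracted): ⌀0.8, A = 0.5026548 cm², x = 10 cm, Ī = 0.02010619 cm⁴.
Hole 2 (subtracted): ⌀0.8, A = 0.5026548 cm², x = 20 cm, Ī = 0.02010619 cm⁴.
By symmetry the centroid is at mid-width, x̄ = 15 cm.
Transfer each piece to the vertical centroidal axis using Ī + A·d² with d = x − 15:
  plate: d = 0 cm → contributes +10 125 cm⁴
  hole 1: d = -5 cm → contributes −12.58648 cm⁴
  hole 2: d = 5 cm → contributes −12.58648 cm⁴
Total I = 10099.83 cm⁴.

I_yy ≈ 1.0100 × 10⁴ cm⁴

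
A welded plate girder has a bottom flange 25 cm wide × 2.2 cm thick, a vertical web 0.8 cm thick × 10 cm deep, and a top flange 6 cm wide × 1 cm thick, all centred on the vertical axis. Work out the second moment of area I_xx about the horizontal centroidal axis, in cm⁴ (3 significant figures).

Decompose the section into non-overlapping parts with the origin at the bottom-left of its bounding rectangle.
Bottom plate: 25 × 2.2, A = 55 cm², y = 1.1 cm, Ī = 22.183 cm⁴.
Web plate: 0.8 × 10, A = 8 cm², y = 7.2 cm, Ī = 66.667 cm⁴.
Top plate: 6 × 1, A = 6 cm², y = 12.7 cm, Ī = 0.5 cm⁴.
Centroid: ȳ = ΣA·y / ΣA = 2.8159 cm.
Transfer each piece to the horizontal centroidal axis using Ī + A·d² with d = y − 2.8159:
  bottom plate: d = -1.7159 cm → contributes +184.13 cm⁴
  web plate: d = 4.3841 cm → contributes +220.43 cm⁴
  top plate: d = 9.8841 cm → contributes +586.67 cm⁴
Total I = 991.22 cm⁴.

I_xx ≈ 991 cm⁴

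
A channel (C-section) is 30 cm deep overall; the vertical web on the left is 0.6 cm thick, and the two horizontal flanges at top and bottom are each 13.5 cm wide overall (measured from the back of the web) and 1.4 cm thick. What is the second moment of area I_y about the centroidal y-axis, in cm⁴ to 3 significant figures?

I_y ≈ 1050 cm⁴

Break the section into simple shapes (no overlaps), measuring from the bottom-left corner of the bounding box.
Web: 0.6 × 30, A = 18 cm², x = 0.3 cm, Ī = 0.54 cm⁴.
Top flange (beyond web): 12.9 × 1.4, A = 18.06 cm², x = 7.05 cm, Ī = 250.45 cm⁴.
Bottom flange (beyond web): 12.9 × 1.4, A = 18.06 cm², x = 7.05 cm, Ī = 250.45 cm⁴.
Centroid: x̄ = ΣA·x / ΣA = 4.805 cm.
Transfer each piece to the centroidal y-axis using Ī + A·d² with d = x − 4.805:
  web: d = -4.505 cm → contributes +365.85 cm⁴
  top flange (beyond web): d = 2.245 cm → contributes +341.47 cm⁴
  bottom flange (beyond web): d = 2.245 cm → contributes +341.47 cm⁴
Total I = 1048.8 cm⁴.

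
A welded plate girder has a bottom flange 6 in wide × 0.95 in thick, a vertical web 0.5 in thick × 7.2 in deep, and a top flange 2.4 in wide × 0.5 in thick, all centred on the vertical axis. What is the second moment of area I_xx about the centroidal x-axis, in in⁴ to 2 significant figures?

Split into non-overlapping primitives; take the origin at the lower-left of the bounding box.
Bottom plate: 6 × 0.95, A = 5.7 in², y = 0.475 in, Ī = 0.4287 in⁴.
Web plate: 0.5 × 7.2, A = 3.6 in², y = 4.55 in, Ī = 15.55 in⁴.
Top plate: 2.4 × 0.5, A = 1.2 in², y = 8.4 in, Ī = 0.025 in⁴.
Centroid: ȳ = ΣA·y / ΣA = 2.778 in.
Transfer each piece to the centroidal x-axis using Ī + A·d² with d = y − 2.778:
  bottom plate: d = -2.303 in → contributes +30.66 in⁴
  web plate: d = 1.772 in → contributes +26.86 in⁴
  top plate: d = 5.622 in → contributes +37.96 in⁴
Total I = 95.47 in⁴.

I_xx ≈ 95 in⁴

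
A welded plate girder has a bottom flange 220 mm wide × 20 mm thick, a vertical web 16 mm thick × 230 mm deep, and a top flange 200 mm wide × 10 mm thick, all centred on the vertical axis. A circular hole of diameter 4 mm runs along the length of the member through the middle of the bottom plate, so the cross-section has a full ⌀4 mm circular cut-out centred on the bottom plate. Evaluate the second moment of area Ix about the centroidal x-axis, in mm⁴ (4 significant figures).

Ix ≈ 1.043 × 10⁸ mm⁴

Split into non-overlapping primitives; take the origin at the lower-left of the bounding box.
Bottom plate: 220 × 20, A = 4 400 mm², y = 10 mm, Ī = 146 667 mm⁴.
Web plate: 16 × 230, A = 3 680 mm², y = 135 mm, Ī = 16 222 667 mm⁴.
Top plate: 200 × 10, A = 2 000 mm², y = 255 mm, Ī = 16666.7 mm⁴.
Hole (subtracted): ⌀4, A = 12.5664 mm², y = 10 mm, Ī = 12.5664 mm⁴.
Centroid: ȳ = ΣA·y / ΣA = 104.364 mm.
Transfer each piece to the centroidal x-axis using Ī + A·d² with d = y − 104.364:
  bottom plate: d = -94.3637 mm → contributes +39 326 478 mm⁴
  web plate: d = 30.6363 mm → contributes +19 676 658 mm⁴
  top plate: d = 150.636 mm → contributes +45 399 274 mm⁴
  hole: d = -94.3637 mm → contributes −111 910 mm⁴
Total I = 104 290 499 mm⁴.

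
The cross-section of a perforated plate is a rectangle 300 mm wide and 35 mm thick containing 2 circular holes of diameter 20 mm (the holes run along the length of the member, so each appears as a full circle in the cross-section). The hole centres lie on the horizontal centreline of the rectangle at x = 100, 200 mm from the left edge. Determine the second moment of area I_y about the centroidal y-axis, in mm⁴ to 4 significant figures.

I_y ≈ 7.716 × 10⁷ mm⁴

Split into non-overlapping primitives; take the origin at the lower-left of the bounding box.
Plate: 300 × 35, A = 10 500 mm², x = 150 mm, Ī = 78 750 000 mm⁴.
Hole 1 (subtracted): ⌀20, A = 314.159 mm², x = 100 mm, Ī = 7853.98 mm⁴.
Hole 2 (subtracted): ⌀20, A = 314.159 mm², x = 200 mm, Ī = 7853.98 mm⁴.
By symmetry the centroid is at mid-width, x̄ = 150 mm.
Transfer each piece to the centroidal y-axis using Ī + A·d² with d = x − 150:
  plate: d = 0 mm → contributes +78 750 000 mm⁴
  hole 1: d = -50 mm → contributes −793 252 mm⁴
  hole 2: d = 50 mm → contributes −793 252 mm⁴
Total I = 77 163 496 mm⁴.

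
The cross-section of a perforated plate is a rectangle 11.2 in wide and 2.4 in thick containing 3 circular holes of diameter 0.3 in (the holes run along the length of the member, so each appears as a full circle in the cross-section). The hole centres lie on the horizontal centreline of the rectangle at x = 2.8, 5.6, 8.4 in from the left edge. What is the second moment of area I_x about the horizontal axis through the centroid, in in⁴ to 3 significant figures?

Break the section into simple shapes (no overlaps), measuring from the bottom-left corner of the bounding box.
Plate: 11.2 × 2.4, A = 26.88 in², y = 1.2 in, Ī = 12.902 in⁴.
Hole 1 (subtracted): ⌀0.3, A = 0.070686 in², y = 1.2 in, Ī = 0.00039761 in⁴.
Hole 2 (subtracted): ⌀0.3, A = 0.070686 in², y = 1.2 in, Ī = 0.00039761 in⁴.
Hole 3 (subtracted): ⌀0.3, A = 0.070686 in², y = 1.2 in, Ī = 0.00039761 in⁴.
By symmetry the centroid is at mid-height, ȳ = 1.2 in.
All pieces are centred on the horizontal axis through the centroid, so I = ΣĪ (holes subtracted) = 12.901 in⁴.

I_x ≈ 12.9 in⁴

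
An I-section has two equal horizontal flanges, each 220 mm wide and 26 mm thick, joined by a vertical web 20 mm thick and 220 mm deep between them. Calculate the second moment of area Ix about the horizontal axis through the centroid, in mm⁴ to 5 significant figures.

Ix ≈ 1.9147 × 10⁸ mm⁴

Break the section into simple shapes (no overlaps), measuring from the bottom-left corner of the bounding box.
Bottom flange: 220 × 26, A = 5 720 mm², y = 13 mm, Ī = 322226.7 mm⁴.
Web: 20 × 220, A = 4 400 mm², y = 136 mm, Ī = 17 746 667 mm⁴.
Top flange: 220 × 26, A = 5 720 mm², y = 259 mm, Ī = 322226.7 mm⁴.
By symmetry the centroid is at mid-height, ȳ = 136 mm.
Transfer each piece to the horizontal axis through the centroid using Ī + A·d² with d = y − 136:
  bottom flange: d = -123 mm → contributes +86 860 107 mm⁴
  web: d = 0 mm → contributes +17 746 667 mm⁴
  top flange: d = 123 mm → contributes +86 860 107 mm⁴
Total I = 191 466 880 mm⁴.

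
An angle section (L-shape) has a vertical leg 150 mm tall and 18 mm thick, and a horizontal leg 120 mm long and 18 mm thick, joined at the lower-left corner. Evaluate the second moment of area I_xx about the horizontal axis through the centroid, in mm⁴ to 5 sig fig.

Split into non-overlapping primitives; take the origin at the lower-left of the bounding box.
Vertical leg: 18 × 150, A = 2 700 mm², y = 75 mm, Ī = 5 062 500 mm⁴.
Horizontal leg (remainder): 102 × 18, A = 1 836 mm², y = 9 mm, Ī = 49 572 mm⁴.
Centroid: ȳ = ΣA·y / ΣA = 48.28571 mm.
Transfer each piece to the horizontal axis through the centroid using Ī + A·d² with d = y − 48.28571:
  vertical leg: d = 26.71429 mm → contributes +6 989 363 mm⁴
  horizontal leg (remainder): d = -39.28571 mm → contributes +2 883 194 mm⁴
Total I = 9 872 558 mm⁴.

I_xx ≈ 9.8726 × 10⁶ mm⁴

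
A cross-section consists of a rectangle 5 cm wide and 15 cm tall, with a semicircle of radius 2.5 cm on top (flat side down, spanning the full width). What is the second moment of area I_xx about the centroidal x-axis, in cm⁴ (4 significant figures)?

I_xx ≈ 2047 cm⁴

Break the section into simple shapes (no overlaps), measuring from the bottom-left corner of the bounding box.
Rectangular body: 5 × 15, A = 75 cm², y = 7.5 cm, Ī = 1406.25 cm⁴.
Semicircular cap: semicircle r = 2.5, A = 9.81748 cm², y = 16.061 cm, Ī = 4.28738 cm⁴.
Centroid: ȳ = ΣA·y / ΣA = 8.49092 cm.
Transfer each piece to the centroidal x-axis using Ī + A·d² with d = y − 8.49092:
  rectangular body: d = -0.990925 cm → contributes +1479.89 cm⁴
  semicircular cap: d = 7.57011 cm → contributes +566.893 cm⁴
Total I = 2046.79 cm⁴.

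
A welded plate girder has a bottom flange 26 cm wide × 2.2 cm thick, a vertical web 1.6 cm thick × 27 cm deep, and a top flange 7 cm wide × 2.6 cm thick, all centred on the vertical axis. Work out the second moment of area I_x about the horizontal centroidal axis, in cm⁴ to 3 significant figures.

Break the section into simple shapes (no overlaps), measuring from the bottom-left corner of the bounding box.
Bottom plate: 26 × 2.2, A = 57.2 cm², y = 1.1 cm, Ī = 23.071 cm⁴.
Web plate: 1.6 × 27, A = 43.2 cm², y = 15.7 cm, Ī = 2624.4 cm⁴.
Top plate: 7 × 2.6, A = 18.2 cm², y = 30.5 cm, Ī = 10.253 cm⁴.
Centroid: ȳ = ΣA·y / ΣA = 10.93 cm.
Transfer each piece to the horizontal centroidal axis using Ī + A·d² with d = y − 10.93:
  bottom plate: d = -9.8297 cm → contributes +5549.9 cm⁴
  web plate: d = 4.7703 cm → contributes +3607.5 cm⁴
  top plate: d = 19.57 cm → contributes +6980.8 cm⁴
Total I = 16 138 cm⁴.

I_x ≈ 1.61 × 10⁴ cm⁴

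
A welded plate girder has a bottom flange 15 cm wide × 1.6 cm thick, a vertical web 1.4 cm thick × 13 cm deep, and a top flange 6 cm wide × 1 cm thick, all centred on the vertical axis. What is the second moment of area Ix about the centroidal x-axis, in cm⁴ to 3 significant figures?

Ix ≈ 1470 cm⁴

Break the section into simple shapes (no overlaps), measuring from the bottom-left corner of the bounding box.
Bottom plate: 15 × 1.6, A = 24 cm², y = 0.8 cm, Ī = 5.12 cm⁴.
Web plate: 1.4 × 13, A = 18.2 cm², y = 8.1 cm, Ī = 256.32 cm⁴.
Top plate: 6 × 1, A = 6 cm², y = 15.1 cm, Ī = 0.5 cm⁴.
Centroid: ȳ = ΣA·y / ΣA = 5.3365 cm.
Transfer each piece to the centroidal x-axis using Ī + A·d² with d = y − 5.3365:
  bottom plate: d = -4.5365 cm → contributes +499.04 cm⁴
  web plate: d = 2.7635 cm → contributes +395.31 cm⁴
  top plate: d = 9.7635 cm → contributes +572.45 cm⁴
Total I = 1466.8 cm⁴.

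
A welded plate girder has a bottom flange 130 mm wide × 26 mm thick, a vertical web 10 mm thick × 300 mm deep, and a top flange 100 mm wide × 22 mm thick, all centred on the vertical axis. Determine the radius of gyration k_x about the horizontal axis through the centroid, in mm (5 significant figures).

Treat the section as a set of non-overlapping primitives; coordinates are from the bounding-box lower-left.
Bottom plate: 130 × 26, A = 3 380 mm², y = 13 mm, Ī = 190406.7 mm⁴.
Web plate: 10 × 300, A = 3 000 mm², y = 176 mm, Ī = 22 500 000 mm⁴.
Top plate: 100 × 22, A = 2 200 mm², y = 337 mm, Ī = 88733.33 mm⁴.
Centroid: ȳ = ΣA·y / ΣA = 153.0699 mm.
Transfer each piece to the horizontal axis through the centroid using Ī + A·d² with d = y − 153.0699:
  bottom plate: d = -140.0699 mm → contributes +66 504 605 mm⁴
  web plate: d = 22.93007 mm → contributes +24 077 364 mm⁴
  top plate: d = 183.9301 mm → contributes +74 515 329 mm⁴
Total I = 165 097 298 mm⁴.
Radius of gyration: k = √(I/A) = √(165 097 298 / 8 580) = 138.7159 mm.

k_x ≈ 138.72 mm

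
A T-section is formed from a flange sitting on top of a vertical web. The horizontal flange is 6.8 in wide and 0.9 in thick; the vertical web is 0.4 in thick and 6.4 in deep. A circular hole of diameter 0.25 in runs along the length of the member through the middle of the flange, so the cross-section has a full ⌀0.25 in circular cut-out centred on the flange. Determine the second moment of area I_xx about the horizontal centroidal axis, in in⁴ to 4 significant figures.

I_xx ≈ 33.14 in⁴

Treat the section as a set of non-overlapping primitives; coordinates are from the bounding-box lower-left.
Flange: 6.8 × 0.9, A = 6.12 in², y = 6.85 in, Ī = 0.4131 in⁴.
Web: 0.4 × 6.4, A = 2.56 in², y = 3.2 in, Ī = 8.73813 in⁴.
Hole (subtracted): ⌀0.25, A = 0.0490874 in², y = 6.85 in, Ī = 0.000191748 in⁴.
Centroid: ȳ = ΣA·y / ΣA = 5.76738 in.
Transfer each piece to the horizontal centroidal axis using Ī + A·d² with d = y − 5.76738:
  flange: d = 1.08262 in → contributes +7.58615 in⁴
  web: d = -2.56738 in → contributes +25.6122 in⁴
  hole: d = 1.08262 in → contributes −0.0577254 in⁴
Total I = 33.1406 in⁴.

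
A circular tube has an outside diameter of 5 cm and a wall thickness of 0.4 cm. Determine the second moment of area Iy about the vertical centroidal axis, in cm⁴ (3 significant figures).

Break the section into simple shapes (no overlaps), measuring from the bottom-left corner of the bounding box.
Outer circle: ⌀5, A = 19.635 cm², x = 2.5 cm, Ī = 30.68 cm⁴.
Bore (subtracted): ⌀4.2, A = 13.854 cm², x = 2.5 cm, Ī = 15.275 cm⁴.
By symmetry the centroid is at mid-width, x̄ = 2.5 cm.
All pieces are centred on the vertical centroidal axis, so I = ΣĪ (holes subtracted) = 15.405 cm⁴.

Iy ≈ 15.4 cm⁴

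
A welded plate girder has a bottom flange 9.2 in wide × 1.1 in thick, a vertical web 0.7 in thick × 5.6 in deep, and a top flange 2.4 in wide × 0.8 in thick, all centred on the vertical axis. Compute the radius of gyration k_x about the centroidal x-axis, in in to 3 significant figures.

k_x ≈ 2.46 in

Break the section into simple shapes (no overlaps), measuring from the bottom-left corner of the bounding box.
Bottom plate: 9.2 × 1.1, A = 10.12 in², y = 0.55 in, Ī = 1.0204 in⁴.
Web plate: 0.7 × 5.6, A = 3.92 in², y = 3.9 in, Ī = 10.244 in⁴.
Top plate: 2.4 × 0.8, A = 1.92 in², y = 7.1 in, Ī = 0.1024 in⁴.
Centroid: ȳ = ΣA·y / ΣA = 2.1608 in.
Transfer each piece to the centroidal x-axis using Ī + A·d² with d = y − 2.1608:
  bottom plate: d = -1.6108 in → contributes +27.278 in⁴
  web plate: d = 1.7392 in → contributes +22.102 in⁴
  top plate: d = 4.9392 in → contributes +46.943 in⁴
Total I = 96.322 in⁴.
Radius of gyration: k = √(I/A) = √(96.322 / 15.96) = 2.4567 in.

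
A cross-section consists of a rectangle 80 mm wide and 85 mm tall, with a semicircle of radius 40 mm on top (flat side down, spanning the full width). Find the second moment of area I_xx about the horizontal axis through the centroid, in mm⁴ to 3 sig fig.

Split into non-overlapping primitives; take the origin at the lower-left of the bounding box.
Rectangular body: 80 × 85, A = 6 800 mm², y = 42.5 mm, Ī = 4 094 167 mm⁴.
Semicircular cap: semicircle r = 40, A = 2513.3 mm², y = 101.98 mm, Ī = 280 978 mm⁴.
Centroid: ȳ = ΣA·y / ΣA = 58.55 mm.
Transfer each piece to the horizontal axis through the centroid using Ī + A·d² with d = y − 58.55:
  rectangular body: d = -16.05 mm → contributes +5 845 929 mm⁴
  semicircular cap: d = 43.426 mm → contributes +5 020 604 mm⁴
Total I = 10 866 533 mm⁴.

I_xx ≈ 1.09 × 10⁷ mm⁴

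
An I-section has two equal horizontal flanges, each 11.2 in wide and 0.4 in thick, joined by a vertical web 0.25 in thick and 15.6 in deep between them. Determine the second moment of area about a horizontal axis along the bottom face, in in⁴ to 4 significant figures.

Treat the section as a set of non-overlapping primitives; coordinates are from the bounding-box lower-left.
Bottom flange: 11.2 × 0.4, A = 4.48 in², y = 0.2 in, Ī = 0.0597333 in⁴.
Web: 0.25 × 15.6, A = 3.9 in², y = 8.2 in, Ī = 79.092 in⁴.
Top flange: 11.2 × 0.4, A = 4.48 in², y = 16.2 in, Ī = 0.0597333 in⁴.
Transfer each piece to a horizontal axis along the bottom face using Ī + A·d² with d = y − 0:
  bottom flange: d = 0.2 in → contributes +0.238933 in⁴
  web: d = 8.2 in → contributes +341.328 in⁴
  top flange: d = 16.2 in → contributes +1175.79 in⁴
Total I = 1517.36 in⁴.

I_base ≈ 1517 in⁴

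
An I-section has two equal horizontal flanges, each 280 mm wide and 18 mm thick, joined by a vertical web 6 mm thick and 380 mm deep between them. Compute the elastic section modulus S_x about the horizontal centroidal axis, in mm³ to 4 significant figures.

S_x ≈ 2.052 × 10⁶ mm³

Break the section into simple shapes (no overlaps), measuring from the bottom-left corner of the bounding box.
Bottom flange: 280 × 18, A = 5 040 mm², y = 9 mm, Ī = 136 080 mm⁴.
Web: 6 × 380, A = 2 280 mm², y = 208 mm, Ī = 27 436 000 mm⁴.
Top flange: 280 × 18, A = 5 040 mm², y = 407 mm, Ī = 136 080 mm⁴.
By symmetry the centroid is at mid-height, ȳ = 208 mm.
Transfer each piece to the horizontal centroidal axis using Ī + A·d² with d = y − 208:
  bottom flange: d = -199 mm → contributes +199 725 120 mm⁴
  web: d = 0 mm → contributes +27 436 000 mm⁴
  top flange: d = 199 mm → contributes +199 725 120 mm⁴
Total I = 426 886 240 mm⁴.
Extreme fibre distance c = 208 mm; S = I/c = 2 052 338 mm³.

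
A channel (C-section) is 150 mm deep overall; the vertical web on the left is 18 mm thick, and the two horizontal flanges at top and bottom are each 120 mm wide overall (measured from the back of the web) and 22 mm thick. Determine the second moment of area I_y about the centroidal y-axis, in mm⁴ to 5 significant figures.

Decompose the section into non-overlapping parts with the origin at the bottom-left of its bounding rectangle.
Web: 18 × 150, A = 2 700 mm², x = 9 mm, Ī = 72 900 mm⁴.
Top flange (beyond web): 102 × 22, A = 2 244 mm², x = 69 mm, Ī = 1 945 548 mm⁴.
Bottom flange (beyond web): 102 × 22, A = 2 244 mm², x = 69 mm, Ī = 1 945 548 mm⁴.
Centroid: x̄ = ΣA·x / ΣA = 46.46244 mm.
Transfer each piece to the centroidal y-axis using Ī + A·d² with d = x − 46.46244:
  web: d = -37.46244 mm → contributes +3 862 172 mm⁴
  top flange (beyond web): d = 22.53756 mm → contributes +3 085 369 mm⁴
  bottom flange (beyond web): d = 22.53756 mm → contributes +3 085 369 mm⁴
Total I = 10 032 911 mm⁴.

I_y ≈ 1.0033 × 10⁷ mm⁴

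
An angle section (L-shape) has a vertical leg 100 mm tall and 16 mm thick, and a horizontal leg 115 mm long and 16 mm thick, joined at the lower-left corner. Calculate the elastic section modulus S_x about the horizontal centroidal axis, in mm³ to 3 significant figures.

S_x ≈ 3.91 × 10⁴ mm³

Break the section into simple shapes (no overlaps), measuring from the bottom-left corner of the bounding box.
Vertical leg: 16 × 100, A = 1 600 mm², y = 50 mm, Ī = 1 333 333 mm⁴.
Horizontal leg (remainder): 99 × 16, A = 1 584 mm², y = 8 mm, Ī = 33 792 mm⁴.
Centroid: ȳ = ΣA·y / ΣA = 29.106 mm.
Transfer each piece to the horizontal centroidal axis using Ī + A·d² with d = y − 29.106:
  vertical leg: d = 20.894 mm → contributes +2 031 860 mm⁴
  horizontal leg (remainder): d = -21.106 mm → contributes +739 374 mm⁴
Total I = 2 771 234 mm⁴.
Extreme fibre distance c = 70.894 mm; S = I/c = 39 090 mm³.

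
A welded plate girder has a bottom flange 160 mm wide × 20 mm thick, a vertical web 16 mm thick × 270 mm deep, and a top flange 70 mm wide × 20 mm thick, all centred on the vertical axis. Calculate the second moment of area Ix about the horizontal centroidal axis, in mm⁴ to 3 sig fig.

Ix ≈ 1.15 × 10⁸ mm⁴

Split into non-overlapping primitives; take the origin at the lower-left of the bounding box.
Bottom plate: 160 × 20, A = 3 200 mm², y = 10 mm, Ī = 106 667 mm⁴.
Web plate: 16 × 270, A = 4 320 mm², y = 155 mm, Ī = 26 244 000 mm⁴.
Top plate: 70 × 20, A = 1 400 mm², y = 300 mm, Ī = 46 667 mm⁴.
Centroid: ȳ = ΣA·y / ΣA = 125.74 mm.
Transfer each piece to the horizontal centroidal axis using Ī + A·d² with d = y − 125.74:
  bottom plate: d = -115.74 mm → contributes +42 972 993 mm⁴
  web plate: d = 29.26 mm → contributes +29 942 580 mm⁴
  top plate: d = 174.26 mm → contributes +42 559 877 mm⁴
Total I = 115 475 450 mm⁴.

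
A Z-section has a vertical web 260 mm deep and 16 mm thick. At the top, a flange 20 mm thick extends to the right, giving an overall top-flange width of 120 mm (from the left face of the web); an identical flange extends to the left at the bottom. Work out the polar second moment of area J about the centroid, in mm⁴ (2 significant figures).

J ≈ 1.0 × 10⁸ mm⁴

Treat the section as a set of non-overlapping primitives; coordinates are from the bounding-box lower-left.
Web: 16 × 260, A = 4 160 mm², y = 130 mm, Ī = 23 434 667 mm⁴.
Top flange (beyond web): 104 × 20, A = 2 080 mm², y = 250 mm, Ī = 69 333 mm⁴.
Bottom flange (beyond web): 104 × 20, A = 2 080 mm², y = 10 mm, Ī = 69 333 mm⁴.
Centroid: ȳ = ΣA·y / ΣA = 130 mm.
Transfer each piece to the centroidal x-axis using Ī + A·d² with d = y − 130:
  web: d = 0 mm → contributes +23 434 667 mm⁴
  top flange (beyond web): d = 120 mm → contributes +30 021 333 mm⁴
  bottom flange (beyond web): d = -120 mm → contributes +30 021 333 mm⁴
Total I = 83 477 333 mm⁴.
For the y-axis: x̄ = 112 mm.
Repeating about the centroidal y-axis gives I_y = 18 814 293 mm⁴.
Polar second moment: J = I_x + I_y = 102 291 627 mm⁴.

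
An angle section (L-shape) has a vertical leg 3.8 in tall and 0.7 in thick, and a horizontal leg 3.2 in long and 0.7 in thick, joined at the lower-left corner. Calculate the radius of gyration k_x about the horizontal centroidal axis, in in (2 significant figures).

Split into non-overlapping primitives; take the origin at the lower-left of the bounding box.
Vertical leg: 0.7 × 3.8, A = 2.66 in², y = 1.9 in, Ī = 3.201 in⁴.
Horizontal leg (remainder): 2.5 × 0.7, A = 1.75 in², y = 0.35 in, Ī = 0.07146 in⁴.
Centroid: ȳ = ΣA·y / ΣA = 1.285 in.
Transfer each piece to the horizontal centroidal axis using Ī + A·d² with d = y − 1.285:
  vertical leg: d = 0.6151 in → contributes +4.207 in⁴
  horizontal leg (remainder): d = -0.9349 in → contributes +1.601 in⁴
Total I = 5.808 in⁴.
Radius of gyration: k = √(I/A) = √(5.808 / 4.41) = 1.148 in.

k_x ≈ 1.1 in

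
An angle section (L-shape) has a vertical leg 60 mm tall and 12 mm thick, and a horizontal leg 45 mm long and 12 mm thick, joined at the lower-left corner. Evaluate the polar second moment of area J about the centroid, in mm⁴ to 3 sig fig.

J ≈ 5.42 × 10⁵ mm⁴

Treat the section as a set of non-overlapping primitives; coordinates are from the bounding-box lower-left.
Vertical leg: 12 × 60, A = 720 mm², y = 30 mm, Ī = 216 000 mm⁴.
Horizontal leg (remainder): 33 × 12, A = 396 mm², y = 6 mm, Ī = 4 752 mm⁴.
Centroid: ȳ = ΣA·y / ΣA = 21.484 mm.
Transfer each piece to the centroidal x-axis using Ī + A·d² with d = y − 21.484:
  vertical leg: d = 8.5161 mm → contributes +268 218 mm⁴
  horizontal leg (remainder): d = -15.484 mm → contributes +99 693 mm⁴
Total I = 367 911 mm⁴.
For the y-axis: x̄ = 13.984 mm.
Repeating about the centroidal y-axis gives I_y = 173 916 mm⁴.
Polar second moment: J = I_x + I_y = 541 826 mm⁴.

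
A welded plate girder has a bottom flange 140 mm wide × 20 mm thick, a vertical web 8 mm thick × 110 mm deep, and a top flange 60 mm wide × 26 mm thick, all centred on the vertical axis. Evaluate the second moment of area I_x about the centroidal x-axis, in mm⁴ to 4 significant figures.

I_x ≈ 1.901 × 10⁷ mm⁴

Treat the section as a set of non-overlapping primitives; coordinates are from the bounding-box lower-left.
Bottom plate: 140 × 20, A = 2 800 mm², y = 10 mm, Ī = 93333.3 mm⁴.
Web plate: 8 × 110, A = 880 mm², y = 75 mm, Ī = 887 333 mm⁴.
Top plate: 60 × 26, A = 1 560 mm², y = 143 mm, Ī = 87 880 mm⁴.
Centroid: ȳ = ΣA·y / ΣA = 60.5115 mm.
Transfer each piece to the centroidal x-axis using Ī + A·d² with d = y − 60.5115:
  bottom plate: d = -50.5115 mm → contributes +7 237 272 mm⁴
  web plate: d = 14.4885 mm → contributes +1 072 061 mm⁴
  top plate: d = 82.4885 mm → contributes +10 702 683 mm⁴
Total I = 19 012 016 mm⁴.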